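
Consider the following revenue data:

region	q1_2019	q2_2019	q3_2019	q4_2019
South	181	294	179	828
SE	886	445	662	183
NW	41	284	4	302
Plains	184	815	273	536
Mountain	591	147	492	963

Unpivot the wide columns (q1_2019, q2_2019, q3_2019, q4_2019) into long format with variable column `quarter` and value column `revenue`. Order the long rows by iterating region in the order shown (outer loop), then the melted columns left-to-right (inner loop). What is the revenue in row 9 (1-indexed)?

20 rows total (5 × 4). Row 9: index ⌊(9-1)/4⌋ = 2 into region → NW; (9-1) mod 4 = 0 into the melted columns → q1_2019.
So row 9 is (NW, q1_2019, 41); revenue = 41.

41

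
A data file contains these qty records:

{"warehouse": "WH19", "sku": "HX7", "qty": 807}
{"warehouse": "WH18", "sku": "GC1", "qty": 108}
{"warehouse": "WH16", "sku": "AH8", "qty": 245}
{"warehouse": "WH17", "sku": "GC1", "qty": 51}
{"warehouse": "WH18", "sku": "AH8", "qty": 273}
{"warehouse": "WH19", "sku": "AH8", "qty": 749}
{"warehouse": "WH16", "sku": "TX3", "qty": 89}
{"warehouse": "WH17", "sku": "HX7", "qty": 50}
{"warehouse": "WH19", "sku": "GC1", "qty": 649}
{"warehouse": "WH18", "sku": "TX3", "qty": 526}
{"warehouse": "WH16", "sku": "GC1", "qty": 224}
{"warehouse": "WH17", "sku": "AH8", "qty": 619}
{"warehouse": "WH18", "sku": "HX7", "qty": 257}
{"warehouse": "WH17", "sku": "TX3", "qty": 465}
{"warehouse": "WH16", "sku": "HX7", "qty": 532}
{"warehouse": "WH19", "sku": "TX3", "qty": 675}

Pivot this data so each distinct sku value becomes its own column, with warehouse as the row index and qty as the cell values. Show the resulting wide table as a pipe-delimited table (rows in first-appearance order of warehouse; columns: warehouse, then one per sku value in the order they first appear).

Columns: warehouse plus the 4 distinct sku values (HX7, GC1, AH8, TX3).
For example, row WH19 column HX7 takes qty=807 from the long row (WH19, HX7).

| warehouse | HX7 | GC1 | AH8 | TX3 |
| WH19 | 807 | 649 | 749 | 675 |
| WH18 | 257 | 108 | 273 | 526 |
| WH16 | 532 | 224 | 245 | 89 |
| WH17 | 50 | 51 | 619 | 465 |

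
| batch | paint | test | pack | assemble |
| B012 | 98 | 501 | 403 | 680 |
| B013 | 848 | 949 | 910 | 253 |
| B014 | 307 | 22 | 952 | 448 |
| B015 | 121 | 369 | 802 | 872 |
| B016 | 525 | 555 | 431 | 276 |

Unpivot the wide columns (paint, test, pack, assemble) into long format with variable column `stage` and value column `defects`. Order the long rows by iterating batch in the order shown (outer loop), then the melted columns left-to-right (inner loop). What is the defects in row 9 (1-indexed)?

307

20 rows total (5 × 4). Row 9: index ⌊(9-1)/4⌋ = 2 into batch → B014; (9-1) mod 4 = 0 into the melted columns → paint.
So row 9 is (B014, paint, 307); defects = 307.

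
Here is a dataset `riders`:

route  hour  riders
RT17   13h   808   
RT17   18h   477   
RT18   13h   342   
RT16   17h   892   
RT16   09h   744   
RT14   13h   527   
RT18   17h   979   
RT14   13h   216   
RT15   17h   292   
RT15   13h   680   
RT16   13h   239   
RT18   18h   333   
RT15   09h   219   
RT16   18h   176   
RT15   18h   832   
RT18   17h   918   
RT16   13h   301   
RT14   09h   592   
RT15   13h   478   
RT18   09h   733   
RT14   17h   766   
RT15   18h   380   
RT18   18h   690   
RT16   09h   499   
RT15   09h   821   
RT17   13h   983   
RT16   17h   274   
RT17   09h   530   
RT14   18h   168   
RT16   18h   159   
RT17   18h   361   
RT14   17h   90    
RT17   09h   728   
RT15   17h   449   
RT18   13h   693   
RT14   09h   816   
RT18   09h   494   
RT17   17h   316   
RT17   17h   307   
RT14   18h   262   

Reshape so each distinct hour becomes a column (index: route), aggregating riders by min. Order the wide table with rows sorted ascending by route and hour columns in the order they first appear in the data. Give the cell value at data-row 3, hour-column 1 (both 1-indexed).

With rows sorted ascending by route, row 3 is route=RT16. hour columns in first-appearance order: 13h, 18h, 17h, 09h; column 1 is 13h.
Long rows with route=RT16, hour=13h: min(239, 301) = 239.

239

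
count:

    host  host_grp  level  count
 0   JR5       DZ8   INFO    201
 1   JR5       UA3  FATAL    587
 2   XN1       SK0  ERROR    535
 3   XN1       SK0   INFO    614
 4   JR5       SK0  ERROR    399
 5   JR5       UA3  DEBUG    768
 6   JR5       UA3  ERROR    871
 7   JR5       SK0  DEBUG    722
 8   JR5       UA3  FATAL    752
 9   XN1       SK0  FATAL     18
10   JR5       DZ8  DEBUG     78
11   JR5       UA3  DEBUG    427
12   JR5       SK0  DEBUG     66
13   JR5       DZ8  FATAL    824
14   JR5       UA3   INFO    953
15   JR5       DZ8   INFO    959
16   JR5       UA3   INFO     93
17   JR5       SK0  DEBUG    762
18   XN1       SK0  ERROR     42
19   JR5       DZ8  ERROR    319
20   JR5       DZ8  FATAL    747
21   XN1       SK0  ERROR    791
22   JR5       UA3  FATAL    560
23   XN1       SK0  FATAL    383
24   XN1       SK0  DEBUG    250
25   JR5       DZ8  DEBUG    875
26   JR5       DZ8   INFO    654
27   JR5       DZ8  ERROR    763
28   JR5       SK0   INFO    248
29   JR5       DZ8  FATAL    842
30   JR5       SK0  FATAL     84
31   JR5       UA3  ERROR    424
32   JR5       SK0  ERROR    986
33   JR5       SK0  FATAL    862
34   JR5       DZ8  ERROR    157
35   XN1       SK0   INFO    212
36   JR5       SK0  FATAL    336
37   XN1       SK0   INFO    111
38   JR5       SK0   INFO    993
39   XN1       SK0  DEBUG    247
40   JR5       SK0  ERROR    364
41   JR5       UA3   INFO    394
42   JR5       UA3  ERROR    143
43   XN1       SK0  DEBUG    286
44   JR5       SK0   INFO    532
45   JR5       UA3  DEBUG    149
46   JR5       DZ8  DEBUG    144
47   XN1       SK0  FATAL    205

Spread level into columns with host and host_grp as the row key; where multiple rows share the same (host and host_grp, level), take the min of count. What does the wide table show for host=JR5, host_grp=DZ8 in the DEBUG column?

78

Rows with host=JR5, host_grp=DZ8 and level=DEBUG: count values are 78, 875, 144.
min(78, 875, 144) = 78.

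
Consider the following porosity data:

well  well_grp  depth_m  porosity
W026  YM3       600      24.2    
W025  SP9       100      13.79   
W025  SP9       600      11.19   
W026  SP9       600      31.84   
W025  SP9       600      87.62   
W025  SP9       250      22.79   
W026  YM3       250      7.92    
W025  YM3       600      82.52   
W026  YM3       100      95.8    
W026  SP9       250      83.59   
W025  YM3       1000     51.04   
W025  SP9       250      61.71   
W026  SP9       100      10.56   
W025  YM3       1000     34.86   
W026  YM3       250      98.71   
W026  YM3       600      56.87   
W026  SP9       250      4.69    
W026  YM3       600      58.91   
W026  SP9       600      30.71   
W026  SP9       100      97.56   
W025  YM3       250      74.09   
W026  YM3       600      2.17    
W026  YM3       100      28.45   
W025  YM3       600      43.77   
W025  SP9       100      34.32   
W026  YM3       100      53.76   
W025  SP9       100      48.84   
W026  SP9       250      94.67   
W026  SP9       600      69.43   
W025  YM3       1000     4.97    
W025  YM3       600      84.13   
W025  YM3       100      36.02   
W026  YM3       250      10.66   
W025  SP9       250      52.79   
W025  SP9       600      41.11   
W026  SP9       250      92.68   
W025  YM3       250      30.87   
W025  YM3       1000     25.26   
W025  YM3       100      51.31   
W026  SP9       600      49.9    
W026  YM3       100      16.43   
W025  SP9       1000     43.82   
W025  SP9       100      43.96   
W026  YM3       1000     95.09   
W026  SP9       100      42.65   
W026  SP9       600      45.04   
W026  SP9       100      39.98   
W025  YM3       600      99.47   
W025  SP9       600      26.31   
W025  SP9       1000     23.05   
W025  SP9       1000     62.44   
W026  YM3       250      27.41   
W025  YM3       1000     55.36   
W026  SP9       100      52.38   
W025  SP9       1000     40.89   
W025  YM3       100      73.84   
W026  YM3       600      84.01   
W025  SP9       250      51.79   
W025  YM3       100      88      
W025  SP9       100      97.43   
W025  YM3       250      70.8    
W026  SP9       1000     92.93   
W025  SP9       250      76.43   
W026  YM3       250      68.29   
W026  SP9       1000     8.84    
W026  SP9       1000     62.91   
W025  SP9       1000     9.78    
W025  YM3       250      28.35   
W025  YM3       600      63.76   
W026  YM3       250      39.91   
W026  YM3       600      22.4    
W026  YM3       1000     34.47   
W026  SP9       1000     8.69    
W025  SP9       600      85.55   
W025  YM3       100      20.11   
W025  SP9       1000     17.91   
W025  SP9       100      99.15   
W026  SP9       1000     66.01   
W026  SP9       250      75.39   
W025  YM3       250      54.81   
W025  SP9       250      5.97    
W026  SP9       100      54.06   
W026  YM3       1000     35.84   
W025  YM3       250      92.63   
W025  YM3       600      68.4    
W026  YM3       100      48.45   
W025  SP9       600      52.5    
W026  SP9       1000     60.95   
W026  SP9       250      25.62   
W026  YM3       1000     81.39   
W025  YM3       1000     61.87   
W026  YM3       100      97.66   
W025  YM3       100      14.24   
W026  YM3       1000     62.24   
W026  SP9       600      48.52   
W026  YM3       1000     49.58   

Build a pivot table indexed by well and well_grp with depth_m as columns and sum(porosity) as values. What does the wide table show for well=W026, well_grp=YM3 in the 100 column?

Rows with well=W026, well_grp=YM3 and depth_m=100: porosity values are 95.8, 28.45, 53.76, 16.43, 48.45, 97.66.
95.8 + 28.45 + 53.76 + 16.43 + 48.45 + 97.66 = 340.55.

340.55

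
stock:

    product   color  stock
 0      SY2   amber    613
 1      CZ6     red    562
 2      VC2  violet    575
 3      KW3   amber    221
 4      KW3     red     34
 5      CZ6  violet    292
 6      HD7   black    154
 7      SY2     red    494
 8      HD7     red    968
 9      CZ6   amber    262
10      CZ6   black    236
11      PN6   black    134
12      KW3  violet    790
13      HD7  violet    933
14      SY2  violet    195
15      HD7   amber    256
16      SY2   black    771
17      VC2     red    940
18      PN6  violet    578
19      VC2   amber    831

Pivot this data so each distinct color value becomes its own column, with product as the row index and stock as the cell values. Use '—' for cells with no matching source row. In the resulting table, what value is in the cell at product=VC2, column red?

940

The long row with product=VC2, color=red has stock=940.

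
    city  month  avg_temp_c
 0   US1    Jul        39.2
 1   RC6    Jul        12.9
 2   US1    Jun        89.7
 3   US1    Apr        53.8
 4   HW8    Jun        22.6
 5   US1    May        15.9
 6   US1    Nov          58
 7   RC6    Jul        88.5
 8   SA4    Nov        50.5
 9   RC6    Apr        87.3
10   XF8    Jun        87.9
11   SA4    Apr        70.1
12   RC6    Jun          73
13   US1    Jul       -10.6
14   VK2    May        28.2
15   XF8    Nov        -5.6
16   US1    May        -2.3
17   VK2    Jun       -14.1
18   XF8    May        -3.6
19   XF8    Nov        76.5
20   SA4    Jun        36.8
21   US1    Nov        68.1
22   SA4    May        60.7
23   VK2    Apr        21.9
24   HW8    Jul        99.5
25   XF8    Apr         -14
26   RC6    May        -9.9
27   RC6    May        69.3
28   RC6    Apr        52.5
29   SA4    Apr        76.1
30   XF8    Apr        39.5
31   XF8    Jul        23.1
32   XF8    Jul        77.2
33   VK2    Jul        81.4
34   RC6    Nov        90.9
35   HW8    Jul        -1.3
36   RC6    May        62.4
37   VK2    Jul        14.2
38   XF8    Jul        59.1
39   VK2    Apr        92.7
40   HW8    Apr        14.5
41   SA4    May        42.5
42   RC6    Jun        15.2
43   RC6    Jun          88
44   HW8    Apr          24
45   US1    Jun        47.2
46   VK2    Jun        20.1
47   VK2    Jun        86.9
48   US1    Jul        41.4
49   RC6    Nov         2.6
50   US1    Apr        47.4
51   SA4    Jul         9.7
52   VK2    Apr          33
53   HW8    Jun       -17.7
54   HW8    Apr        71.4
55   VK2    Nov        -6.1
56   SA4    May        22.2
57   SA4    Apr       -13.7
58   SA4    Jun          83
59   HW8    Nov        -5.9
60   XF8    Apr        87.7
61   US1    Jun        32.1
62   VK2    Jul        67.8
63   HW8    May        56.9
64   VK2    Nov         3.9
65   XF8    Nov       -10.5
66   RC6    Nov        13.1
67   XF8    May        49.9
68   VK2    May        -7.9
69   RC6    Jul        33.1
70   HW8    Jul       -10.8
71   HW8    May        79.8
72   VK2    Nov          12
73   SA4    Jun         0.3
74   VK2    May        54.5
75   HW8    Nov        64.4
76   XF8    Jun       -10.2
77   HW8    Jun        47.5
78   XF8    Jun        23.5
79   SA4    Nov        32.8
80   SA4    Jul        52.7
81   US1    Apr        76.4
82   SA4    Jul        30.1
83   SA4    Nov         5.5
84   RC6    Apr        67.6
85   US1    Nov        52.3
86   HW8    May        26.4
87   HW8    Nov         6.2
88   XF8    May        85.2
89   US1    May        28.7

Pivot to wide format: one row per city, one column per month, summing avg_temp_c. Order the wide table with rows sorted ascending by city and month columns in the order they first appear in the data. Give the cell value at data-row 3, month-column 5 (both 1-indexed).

With rows sorted ascending by city, row 3 is city=SA4. month columns in first-appearance order: Jul, Jun, Apr, May, Nov; column 5 is Nov.
Long rows with city=SA4, month=Nov: 50.5 + 32.8 + 5.5 = 88.8.

88.8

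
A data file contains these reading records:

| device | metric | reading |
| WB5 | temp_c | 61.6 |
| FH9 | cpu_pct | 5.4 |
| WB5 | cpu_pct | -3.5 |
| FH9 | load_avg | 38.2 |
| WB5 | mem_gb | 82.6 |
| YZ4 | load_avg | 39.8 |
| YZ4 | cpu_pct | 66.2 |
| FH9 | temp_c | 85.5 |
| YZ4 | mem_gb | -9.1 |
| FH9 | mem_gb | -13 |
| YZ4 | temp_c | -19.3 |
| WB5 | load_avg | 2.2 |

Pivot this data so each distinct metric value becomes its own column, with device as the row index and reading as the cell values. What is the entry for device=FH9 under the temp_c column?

85.5

Wide layout: rows indexed by device, columns are the 4 distinct metric values (temp_c, cpu_pct, load_avg, mem_gb).
Cell (device=FH9, metric=temp_c) draws from the long row where device=FH9 and metric=temp_c, which has reading=85.5.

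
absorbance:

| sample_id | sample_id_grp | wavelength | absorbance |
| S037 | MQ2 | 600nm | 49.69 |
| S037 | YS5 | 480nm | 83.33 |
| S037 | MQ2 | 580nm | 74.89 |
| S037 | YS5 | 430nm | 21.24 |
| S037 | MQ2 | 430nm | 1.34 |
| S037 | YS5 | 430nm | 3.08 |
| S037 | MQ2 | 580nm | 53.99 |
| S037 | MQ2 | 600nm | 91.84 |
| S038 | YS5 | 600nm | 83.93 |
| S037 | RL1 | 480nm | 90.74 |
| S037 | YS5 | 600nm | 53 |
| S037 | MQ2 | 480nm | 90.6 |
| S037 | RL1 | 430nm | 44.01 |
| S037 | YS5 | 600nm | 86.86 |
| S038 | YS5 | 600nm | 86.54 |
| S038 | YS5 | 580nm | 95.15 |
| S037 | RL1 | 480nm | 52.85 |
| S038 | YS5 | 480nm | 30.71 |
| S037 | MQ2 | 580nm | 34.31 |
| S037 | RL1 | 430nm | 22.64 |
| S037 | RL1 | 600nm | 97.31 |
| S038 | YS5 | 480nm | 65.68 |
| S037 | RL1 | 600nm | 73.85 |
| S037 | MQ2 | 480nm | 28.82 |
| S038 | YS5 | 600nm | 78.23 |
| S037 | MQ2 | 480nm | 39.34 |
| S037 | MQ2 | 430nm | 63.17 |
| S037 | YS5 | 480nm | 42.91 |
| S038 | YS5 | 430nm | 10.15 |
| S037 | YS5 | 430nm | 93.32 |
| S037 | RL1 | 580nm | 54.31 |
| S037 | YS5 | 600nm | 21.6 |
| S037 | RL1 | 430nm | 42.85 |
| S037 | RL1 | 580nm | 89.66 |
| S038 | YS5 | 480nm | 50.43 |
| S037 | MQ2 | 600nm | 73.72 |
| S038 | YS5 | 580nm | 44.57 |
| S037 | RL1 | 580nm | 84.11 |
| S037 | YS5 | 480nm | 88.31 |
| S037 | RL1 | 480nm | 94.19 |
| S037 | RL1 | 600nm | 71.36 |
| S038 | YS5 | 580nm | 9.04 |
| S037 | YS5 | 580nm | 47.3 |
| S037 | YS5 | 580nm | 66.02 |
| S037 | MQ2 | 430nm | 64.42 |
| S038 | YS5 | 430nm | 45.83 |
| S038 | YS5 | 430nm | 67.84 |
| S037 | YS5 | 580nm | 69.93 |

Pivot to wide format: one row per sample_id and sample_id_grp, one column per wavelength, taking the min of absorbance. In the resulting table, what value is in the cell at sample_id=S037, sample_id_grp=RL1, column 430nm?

22.64

Rows with sample_id=S037, sample_id_grp=RL1 and wavelength=430nm: absorbance values are 44.01, 22.64, 42.85.
min(44.01, 22.64, 42.85) = 22.64.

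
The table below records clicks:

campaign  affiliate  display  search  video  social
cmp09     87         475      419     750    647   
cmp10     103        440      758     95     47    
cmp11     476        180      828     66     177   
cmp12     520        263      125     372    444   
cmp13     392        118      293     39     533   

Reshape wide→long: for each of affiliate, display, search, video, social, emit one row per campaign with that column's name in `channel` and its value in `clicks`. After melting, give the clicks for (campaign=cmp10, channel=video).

Unpivoting turns each (campaign, wide-column) pair into one long row.
The wide cell at row cmp10, column video holds 95, so the long row (cmp10, video) has clicks=95.

95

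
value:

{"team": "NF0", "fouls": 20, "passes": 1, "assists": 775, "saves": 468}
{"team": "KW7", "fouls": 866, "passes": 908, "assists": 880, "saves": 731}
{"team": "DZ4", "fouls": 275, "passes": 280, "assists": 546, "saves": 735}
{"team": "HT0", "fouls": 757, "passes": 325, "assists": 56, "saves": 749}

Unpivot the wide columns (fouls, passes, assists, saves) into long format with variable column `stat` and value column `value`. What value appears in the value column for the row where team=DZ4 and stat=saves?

735

Unpivoting turns each (team, wide-column) pair into one long row.
The wide cell at row DZ4, column saves holds 735, so the long row (DZ4, saves) has value=735.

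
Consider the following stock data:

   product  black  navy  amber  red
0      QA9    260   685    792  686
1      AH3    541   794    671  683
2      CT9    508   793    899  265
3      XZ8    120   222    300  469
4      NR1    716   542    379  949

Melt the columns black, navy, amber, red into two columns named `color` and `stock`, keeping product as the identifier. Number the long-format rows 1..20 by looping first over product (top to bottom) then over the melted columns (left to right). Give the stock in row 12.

265

20 rows total (5 × 4). Row 12: index ⌊(12-1)/4⌋ = 2 into product → CT9; (12-1) mod 4 = 3 into the melted columns → red.
So row 12 is (CT9, red, 265); stock = 265.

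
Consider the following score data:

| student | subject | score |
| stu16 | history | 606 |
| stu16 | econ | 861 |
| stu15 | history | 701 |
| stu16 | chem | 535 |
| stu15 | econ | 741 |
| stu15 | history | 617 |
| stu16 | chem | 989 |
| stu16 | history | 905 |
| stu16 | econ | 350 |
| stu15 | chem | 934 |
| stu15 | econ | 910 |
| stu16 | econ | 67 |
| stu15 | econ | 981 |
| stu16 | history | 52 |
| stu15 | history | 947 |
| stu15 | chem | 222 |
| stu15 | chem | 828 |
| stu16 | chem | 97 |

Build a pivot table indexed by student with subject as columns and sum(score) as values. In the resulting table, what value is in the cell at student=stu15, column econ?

Rows with student=stu15 and subject=econ: score values are 741, 910, 981.
741 + 910 + 981 = 2632.

2632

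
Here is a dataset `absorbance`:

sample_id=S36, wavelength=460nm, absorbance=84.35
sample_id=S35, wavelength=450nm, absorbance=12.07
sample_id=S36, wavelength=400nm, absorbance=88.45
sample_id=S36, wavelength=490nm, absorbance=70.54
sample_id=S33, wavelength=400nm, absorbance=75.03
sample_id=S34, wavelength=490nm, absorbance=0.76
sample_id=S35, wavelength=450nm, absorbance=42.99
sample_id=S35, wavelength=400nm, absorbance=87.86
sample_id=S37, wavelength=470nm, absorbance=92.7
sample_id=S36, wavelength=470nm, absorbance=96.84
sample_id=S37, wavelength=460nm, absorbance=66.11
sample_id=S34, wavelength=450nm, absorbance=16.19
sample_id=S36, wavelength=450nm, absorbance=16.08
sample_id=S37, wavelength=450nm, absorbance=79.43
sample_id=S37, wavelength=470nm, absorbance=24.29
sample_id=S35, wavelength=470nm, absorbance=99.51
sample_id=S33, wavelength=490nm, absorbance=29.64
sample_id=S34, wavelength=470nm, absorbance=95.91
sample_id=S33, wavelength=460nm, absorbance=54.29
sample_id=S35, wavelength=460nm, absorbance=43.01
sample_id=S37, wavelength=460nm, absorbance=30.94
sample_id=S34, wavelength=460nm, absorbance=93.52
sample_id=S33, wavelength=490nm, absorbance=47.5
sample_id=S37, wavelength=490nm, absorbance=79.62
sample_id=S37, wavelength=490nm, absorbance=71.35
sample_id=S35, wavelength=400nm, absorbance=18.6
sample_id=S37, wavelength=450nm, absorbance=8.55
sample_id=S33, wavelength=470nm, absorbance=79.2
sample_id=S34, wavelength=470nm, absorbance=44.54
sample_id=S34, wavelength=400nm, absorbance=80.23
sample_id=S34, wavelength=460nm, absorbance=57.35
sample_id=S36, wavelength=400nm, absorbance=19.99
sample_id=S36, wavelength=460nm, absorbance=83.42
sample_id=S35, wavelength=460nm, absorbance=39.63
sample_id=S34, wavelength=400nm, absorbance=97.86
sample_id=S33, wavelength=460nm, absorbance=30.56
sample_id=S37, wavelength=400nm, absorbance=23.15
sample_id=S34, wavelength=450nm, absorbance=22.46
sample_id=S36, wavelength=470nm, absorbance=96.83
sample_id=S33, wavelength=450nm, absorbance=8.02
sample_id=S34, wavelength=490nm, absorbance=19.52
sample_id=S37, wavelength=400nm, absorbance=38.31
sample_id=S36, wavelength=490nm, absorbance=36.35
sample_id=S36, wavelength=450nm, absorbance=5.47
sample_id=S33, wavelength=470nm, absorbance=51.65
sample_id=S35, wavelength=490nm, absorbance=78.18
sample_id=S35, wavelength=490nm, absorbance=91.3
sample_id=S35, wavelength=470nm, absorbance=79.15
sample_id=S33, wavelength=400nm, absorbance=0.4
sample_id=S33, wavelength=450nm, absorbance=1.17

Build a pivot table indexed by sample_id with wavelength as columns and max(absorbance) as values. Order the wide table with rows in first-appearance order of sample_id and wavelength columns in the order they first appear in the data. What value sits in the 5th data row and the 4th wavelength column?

79.62

With rows in first-appearance order of sample_id, row 5 is sample_id=S37. wavelength columns in first-appearance order: 460nm, 450nm, 400nm, 490nm, 470nm; column 4 is 490nm.
Long rows with sample_id=S37, wavelength=490nm: max(79.62, 71.35) = 79.62.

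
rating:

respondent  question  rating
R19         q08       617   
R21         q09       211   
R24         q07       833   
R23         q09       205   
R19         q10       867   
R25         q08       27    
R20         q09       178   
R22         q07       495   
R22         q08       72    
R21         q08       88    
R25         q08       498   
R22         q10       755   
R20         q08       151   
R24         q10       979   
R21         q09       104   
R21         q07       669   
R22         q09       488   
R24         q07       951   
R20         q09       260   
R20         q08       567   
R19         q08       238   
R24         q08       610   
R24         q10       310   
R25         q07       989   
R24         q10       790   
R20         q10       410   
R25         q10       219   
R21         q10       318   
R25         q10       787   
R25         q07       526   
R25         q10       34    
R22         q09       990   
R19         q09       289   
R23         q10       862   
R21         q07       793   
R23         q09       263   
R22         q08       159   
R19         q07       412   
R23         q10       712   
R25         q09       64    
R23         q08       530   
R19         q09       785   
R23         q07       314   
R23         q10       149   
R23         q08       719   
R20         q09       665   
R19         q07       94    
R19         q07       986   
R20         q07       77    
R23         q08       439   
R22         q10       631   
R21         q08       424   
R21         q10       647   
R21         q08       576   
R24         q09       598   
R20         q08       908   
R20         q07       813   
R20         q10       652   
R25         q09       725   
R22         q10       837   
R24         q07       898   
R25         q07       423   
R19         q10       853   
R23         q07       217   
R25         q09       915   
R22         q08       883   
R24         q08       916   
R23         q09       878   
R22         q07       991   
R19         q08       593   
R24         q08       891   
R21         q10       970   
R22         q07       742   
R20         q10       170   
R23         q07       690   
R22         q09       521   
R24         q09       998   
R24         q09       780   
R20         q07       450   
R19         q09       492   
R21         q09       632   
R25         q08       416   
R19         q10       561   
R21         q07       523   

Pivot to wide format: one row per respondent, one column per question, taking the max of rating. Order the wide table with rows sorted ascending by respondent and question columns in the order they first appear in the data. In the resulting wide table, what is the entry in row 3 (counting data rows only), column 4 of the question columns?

With rows sorted ascending by respondent, row 3 is respondent=R21. question columns in first-appearance order: q08, q09, q07, q10; column 4 is q10.
Long rows with respondent=R21, question=q10: max(318, 647, 970) = 970.

970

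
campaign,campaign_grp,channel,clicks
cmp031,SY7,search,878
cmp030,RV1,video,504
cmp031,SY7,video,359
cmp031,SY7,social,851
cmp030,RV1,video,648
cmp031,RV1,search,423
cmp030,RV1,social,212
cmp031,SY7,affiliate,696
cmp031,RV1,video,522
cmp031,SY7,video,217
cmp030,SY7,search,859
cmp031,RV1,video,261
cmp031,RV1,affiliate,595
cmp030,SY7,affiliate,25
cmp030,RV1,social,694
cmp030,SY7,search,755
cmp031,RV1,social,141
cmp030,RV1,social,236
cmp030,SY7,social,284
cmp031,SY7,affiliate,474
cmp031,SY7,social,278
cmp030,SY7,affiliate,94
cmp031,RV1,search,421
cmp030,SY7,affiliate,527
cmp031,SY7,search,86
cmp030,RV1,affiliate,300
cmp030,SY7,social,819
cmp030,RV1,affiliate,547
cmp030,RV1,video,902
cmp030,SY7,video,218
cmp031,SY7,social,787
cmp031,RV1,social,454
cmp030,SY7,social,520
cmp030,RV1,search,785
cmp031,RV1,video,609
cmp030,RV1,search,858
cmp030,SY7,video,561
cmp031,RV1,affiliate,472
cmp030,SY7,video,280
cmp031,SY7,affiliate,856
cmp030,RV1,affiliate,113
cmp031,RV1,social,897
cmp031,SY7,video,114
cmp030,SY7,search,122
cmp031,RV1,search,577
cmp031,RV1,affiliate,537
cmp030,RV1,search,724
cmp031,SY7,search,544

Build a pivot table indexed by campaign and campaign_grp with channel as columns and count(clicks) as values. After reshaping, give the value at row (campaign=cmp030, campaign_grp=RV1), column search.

Rows with campaign=cmp030, campaign_grp=RV1 and channel=search: clicks values are 785, 858, 724.
3 rows match — count = 3.

3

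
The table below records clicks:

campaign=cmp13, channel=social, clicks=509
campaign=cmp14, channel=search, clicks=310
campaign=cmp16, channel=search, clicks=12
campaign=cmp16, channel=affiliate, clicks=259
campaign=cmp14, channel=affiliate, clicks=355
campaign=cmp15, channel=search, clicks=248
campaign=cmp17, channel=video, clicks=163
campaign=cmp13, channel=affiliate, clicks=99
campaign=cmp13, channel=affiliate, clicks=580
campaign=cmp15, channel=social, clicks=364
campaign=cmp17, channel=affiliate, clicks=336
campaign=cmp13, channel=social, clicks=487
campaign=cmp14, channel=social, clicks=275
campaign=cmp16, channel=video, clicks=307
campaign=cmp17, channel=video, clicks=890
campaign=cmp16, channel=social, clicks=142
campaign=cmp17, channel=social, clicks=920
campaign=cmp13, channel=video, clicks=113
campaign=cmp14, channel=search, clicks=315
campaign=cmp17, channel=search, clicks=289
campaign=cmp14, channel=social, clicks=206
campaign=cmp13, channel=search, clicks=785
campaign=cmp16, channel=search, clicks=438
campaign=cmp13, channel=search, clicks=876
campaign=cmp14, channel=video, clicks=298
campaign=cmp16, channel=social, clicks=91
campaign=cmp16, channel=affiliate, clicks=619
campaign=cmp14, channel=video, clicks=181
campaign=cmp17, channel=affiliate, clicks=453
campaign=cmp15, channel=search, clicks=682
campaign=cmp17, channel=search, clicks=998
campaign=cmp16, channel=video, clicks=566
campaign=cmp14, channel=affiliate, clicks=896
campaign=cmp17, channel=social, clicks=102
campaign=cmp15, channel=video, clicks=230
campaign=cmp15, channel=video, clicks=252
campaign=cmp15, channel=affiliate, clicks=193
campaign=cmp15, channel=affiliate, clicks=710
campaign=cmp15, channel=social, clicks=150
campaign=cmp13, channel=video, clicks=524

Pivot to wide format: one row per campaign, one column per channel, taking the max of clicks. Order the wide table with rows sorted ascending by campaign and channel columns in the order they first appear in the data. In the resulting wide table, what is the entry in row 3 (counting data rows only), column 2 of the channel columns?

With rows sorted ascending by campaign, row 3 is campaign=cmp15. channel columns in first-appearance order: social, search, affiliate, video; column 2 is search.
Long rows with campaign=cmp15, channel=search: max(248, 682) = 682.

682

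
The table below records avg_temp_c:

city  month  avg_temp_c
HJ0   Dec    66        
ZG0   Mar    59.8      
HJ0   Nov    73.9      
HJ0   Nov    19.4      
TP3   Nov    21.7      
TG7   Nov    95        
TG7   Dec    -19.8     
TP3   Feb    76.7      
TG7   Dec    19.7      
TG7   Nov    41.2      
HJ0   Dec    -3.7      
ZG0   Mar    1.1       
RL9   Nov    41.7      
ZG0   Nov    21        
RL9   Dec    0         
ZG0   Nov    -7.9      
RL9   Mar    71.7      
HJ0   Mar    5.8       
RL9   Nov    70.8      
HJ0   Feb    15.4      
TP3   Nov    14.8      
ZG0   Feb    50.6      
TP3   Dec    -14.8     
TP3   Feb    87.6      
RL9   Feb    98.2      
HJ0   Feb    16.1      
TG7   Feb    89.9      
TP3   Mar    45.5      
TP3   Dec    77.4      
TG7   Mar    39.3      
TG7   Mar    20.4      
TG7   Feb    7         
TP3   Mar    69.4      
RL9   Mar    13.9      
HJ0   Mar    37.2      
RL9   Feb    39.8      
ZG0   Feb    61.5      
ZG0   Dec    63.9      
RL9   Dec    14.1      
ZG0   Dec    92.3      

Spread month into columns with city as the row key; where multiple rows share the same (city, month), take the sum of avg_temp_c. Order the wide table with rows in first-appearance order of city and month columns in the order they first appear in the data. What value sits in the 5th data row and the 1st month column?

With rows in first-appearance order of city, row 5 is city=RL9. month columns in first-appearance order: Dec, Mar, Nov, Feb; column 1 is Dec.
Long rows with city=RL9, month=Dec: 0 + 14.1 = 14.1.

14.1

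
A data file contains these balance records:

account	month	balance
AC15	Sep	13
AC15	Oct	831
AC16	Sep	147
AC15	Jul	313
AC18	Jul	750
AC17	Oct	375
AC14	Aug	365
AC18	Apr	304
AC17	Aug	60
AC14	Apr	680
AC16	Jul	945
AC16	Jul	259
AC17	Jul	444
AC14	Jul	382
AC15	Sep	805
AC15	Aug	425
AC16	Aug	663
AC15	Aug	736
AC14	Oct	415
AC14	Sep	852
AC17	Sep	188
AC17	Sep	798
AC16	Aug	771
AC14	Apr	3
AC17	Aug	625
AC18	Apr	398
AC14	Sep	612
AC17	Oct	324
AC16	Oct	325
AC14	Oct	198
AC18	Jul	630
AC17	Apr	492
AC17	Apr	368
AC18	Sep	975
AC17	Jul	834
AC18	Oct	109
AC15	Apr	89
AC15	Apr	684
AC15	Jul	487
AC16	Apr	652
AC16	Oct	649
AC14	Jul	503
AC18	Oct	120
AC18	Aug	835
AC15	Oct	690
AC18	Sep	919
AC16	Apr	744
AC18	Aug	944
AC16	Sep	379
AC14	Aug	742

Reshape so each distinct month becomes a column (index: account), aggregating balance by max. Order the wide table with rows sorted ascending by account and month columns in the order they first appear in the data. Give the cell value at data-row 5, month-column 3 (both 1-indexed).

With rows sorted ascending by account, row 5 is account=AC18. month columns in first-appearance order: Sep, Oct, Jul, Aug, Apr; column 3 is Jul.
Long rows with account=AC18, month=Jul: max(750, 630) = 750.

750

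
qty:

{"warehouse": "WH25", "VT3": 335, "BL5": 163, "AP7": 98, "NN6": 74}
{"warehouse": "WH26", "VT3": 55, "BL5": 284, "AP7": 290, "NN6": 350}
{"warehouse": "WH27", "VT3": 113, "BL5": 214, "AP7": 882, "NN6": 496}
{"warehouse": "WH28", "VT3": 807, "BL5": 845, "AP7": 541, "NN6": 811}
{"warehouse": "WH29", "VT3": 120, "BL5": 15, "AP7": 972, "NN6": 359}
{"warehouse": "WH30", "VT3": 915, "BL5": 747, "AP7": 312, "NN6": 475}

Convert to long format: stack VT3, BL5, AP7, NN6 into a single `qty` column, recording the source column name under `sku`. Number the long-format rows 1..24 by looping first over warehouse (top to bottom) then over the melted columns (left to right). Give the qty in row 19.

24 rows total (6 × 4). Row 19: index ⌊(19-1)/4⌋ = 4 into warehouse → WH29; (19-1) mod 4 = 2 into the melted columns → AP7.
So row 19 is (WH29, AP7, 972); qty = 972.

972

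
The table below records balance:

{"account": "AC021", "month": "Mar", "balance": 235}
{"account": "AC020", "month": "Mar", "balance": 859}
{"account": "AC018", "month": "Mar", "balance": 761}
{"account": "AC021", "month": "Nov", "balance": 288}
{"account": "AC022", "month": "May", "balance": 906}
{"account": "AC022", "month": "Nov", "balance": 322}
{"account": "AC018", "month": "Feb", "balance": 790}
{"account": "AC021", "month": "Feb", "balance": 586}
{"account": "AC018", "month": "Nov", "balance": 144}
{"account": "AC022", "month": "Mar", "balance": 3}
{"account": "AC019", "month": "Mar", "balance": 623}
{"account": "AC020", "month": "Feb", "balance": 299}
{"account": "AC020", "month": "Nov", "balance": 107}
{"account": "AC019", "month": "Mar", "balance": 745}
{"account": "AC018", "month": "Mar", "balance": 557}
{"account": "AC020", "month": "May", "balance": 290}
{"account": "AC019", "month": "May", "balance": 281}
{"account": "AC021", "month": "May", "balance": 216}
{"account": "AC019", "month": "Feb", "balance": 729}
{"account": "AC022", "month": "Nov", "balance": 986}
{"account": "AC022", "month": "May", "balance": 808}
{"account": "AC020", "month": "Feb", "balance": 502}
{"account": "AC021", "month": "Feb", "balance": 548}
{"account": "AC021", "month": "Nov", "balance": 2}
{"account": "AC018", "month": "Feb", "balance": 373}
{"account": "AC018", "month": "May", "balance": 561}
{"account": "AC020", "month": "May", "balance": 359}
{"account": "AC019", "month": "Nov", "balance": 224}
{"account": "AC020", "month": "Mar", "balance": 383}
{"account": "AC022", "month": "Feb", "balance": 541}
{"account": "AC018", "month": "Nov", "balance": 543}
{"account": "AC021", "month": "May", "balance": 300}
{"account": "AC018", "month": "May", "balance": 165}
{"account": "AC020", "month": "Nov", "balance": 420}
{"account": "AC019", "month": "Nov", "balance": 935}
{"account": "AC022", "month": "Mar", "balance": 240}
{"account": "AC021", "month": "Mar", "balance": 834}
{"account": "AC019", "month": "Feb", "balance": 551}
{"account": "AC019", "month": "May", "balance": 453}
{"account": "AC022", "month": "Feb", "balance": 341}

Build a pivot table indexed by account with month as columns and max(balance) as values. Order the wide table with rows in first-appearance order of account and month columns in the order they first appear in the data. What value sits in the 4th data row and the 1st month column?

240

With rows in first-appearance order of account, row 4 is account=AC022. month columns in first-appearance order: Mar, Nov, May, Feb; column 1 is Mar.
Long rows with account=AC022, month=Mar: max(3, 240) = 240.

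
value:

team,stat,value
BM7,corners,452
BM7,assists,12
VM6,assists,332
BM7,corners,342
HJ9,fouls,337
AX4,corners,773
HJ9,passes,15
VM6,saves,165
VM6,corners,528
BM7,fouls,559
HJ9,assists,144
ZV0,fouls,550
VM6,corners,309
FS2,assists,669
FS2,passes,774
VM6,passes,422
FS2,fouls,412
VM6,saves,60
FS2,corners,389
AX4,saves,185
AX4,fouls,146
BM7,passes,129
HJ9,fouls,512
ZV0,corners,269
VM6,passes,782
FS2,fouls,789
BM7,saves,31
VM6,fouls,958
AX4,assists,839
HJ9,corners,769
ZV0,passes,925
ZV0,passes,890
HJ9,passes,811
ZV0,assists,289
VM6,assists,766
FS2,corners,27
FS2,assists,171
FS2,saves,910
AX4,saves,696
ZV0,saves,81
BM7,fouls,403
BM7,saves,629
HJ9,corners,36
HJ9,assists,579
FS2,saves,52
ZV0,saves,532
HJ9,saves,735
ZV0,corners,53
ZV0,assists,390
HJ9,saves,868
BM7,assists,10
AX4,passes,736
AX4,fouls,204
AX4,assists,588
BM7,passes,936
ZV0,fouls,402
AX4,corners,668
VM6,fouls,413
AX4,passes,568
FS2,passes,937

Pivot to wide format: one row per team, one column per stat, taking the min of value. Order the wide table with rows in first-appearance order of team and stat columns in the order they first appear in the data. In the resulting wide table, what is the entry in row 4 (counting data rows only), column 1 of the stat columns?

668

With rows in first-appearance order of team, row 4 is team=AX4. stat columns in first-appearance order: corners, assists, fouls, passes, saves; column 1 is corners.
Long rows with team=AX4, stat=corners: min(773, 668) = 668.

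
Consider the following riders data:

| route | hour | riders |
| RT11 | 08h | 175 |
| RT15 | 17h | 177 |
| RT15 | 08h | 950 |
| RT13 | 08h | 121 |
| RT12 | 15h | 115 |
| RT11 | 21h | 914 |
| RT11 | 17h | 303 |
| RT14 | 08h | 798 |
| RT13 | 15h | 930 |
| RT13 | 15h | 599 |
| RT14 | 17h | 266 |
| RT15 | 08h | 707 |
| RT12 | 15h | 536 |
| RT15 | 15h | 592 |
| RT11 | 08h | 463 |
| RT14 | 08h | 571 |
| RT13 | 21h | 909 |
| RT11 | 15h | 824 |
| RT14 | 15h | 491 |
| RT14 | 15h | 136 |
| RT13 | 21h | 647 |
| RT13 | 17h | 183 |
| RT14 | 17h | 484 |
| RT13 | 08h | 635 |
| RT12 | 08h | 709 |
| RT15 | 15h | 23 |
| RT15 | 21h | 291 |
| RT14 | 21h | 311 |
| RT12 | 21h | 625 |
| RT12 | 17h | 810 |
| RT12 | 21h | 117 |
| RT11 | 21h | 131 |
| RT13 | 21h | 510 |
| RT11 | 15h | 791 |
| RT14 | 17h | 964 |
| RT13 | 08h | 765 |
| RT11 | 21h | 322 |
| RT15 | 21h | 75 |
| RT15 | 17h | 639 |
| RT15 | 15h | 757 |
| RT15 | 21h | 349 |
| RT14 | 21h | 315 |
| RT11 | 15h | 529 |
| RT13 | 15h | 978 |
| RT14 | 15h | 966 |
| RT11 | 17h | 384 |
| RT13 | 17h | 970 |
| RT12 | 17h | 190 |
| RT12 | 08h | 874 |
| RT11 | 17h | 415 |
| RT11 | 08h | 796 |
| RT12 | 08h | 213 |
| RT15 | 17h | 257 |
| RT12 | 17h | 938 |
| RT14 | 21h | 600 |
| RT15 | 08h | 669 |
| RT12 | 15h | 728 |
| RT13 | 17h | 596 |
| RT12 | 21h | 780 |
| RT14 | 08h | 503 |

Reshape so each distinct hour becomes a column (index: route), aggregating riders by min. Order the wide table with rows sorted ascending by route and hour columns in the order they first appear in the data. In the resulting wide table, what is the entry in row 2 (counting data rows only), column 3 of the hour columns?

With rows sorted ascending by route, row 2 is route=RT12. hour columns in first-appearance order: 08h, 17h, 15h, 21h; column 3 is 15h.
Long rows with route=RT12, hour=15h: min(115, 536, 728) = 115.

115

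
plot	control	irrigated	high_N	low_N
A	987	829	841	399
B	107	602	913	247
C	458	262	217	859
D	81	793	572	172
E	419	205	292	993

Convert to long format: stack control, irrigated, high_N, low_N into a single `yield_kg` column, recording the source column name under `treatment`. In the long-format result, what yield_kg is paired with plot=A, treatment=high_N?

Unpivoting turns each (plot, wide-column) pair into one long row.
The wide cell at row A, column high_N holds 841, so the long row (A, high_N) has yield_kg=841.

841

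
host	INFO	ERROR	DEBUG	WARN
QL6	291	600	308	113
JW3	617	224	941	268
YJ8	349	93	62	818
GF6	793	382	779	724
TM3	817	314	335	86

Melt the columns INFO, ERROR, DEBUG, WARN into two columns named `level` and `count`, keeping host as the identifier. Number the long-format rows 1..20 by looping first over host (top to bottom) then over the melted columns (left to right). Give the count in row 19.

335

20 rows total (5 × 4). Row 19: index ⌊(19-1)/4⌋ = 4 into host → TM3; (19-1) mod 4 = 2 into the melted columns → DEBUG.
So row 19 is (TM3, DEBUG, 335); count = 335.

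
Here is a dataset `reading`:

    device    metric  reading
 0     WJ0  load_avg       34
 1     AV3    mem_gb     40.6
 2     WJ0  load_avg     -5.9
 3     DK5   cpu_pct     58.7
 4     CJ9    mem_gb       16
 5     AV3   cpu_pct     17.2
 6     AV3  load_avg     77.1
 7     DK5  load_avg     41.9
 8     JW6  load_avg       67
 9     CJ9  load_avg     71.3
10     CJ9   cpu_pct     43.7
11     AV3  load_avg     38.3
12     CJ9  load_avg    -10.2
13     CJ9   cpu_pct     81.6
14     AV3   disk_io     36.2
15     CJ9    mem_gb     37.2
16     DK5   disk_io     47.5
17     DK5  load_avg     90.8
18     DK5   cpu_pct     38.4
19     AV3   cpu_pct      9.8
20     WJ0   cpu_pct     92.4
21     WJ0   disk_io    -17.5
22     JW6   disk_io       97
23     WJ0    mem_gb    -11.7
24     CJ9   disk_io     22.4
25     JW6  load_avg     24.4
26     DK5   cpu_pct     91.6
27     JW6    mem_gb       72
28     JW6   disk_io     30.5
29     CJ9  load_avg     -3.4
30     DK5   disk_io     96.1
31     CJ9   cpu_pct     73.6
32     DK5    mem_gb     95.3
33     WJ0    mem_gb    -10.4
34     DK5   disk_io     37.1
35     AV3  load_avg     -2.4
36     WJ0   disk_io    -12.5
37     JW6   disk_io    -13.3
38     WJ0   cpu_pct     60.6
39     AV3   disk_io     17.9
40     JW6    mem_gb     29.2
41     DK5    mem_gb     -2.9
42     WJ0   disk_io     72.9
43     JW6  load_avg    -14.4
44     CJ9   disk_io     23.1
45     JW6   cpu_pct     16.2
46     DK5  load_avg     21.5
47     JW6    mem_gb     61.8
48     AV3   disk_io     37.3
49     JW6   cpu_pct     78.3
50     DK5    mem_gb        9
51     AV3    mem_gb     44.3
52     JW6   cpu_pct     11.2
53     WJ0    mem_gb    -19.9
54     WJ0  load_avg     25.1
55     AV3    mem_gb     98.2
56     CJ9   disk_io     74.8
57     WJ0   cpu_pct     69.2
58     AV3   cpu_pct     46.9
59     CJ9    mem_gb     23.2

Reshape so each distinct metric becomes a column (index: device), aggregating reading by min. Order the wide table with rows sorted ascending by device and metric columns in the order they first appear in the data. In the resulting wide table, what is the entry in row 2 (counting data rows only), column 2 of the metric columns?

With rows sorted ascending by device, row 2 is device=CJ9. metric columns in first-appearance order: load_avg, mem_gb, cpu_pct, disk_io; column 2 is mem_gb.
Long rows with device=CJ9, metric=mem_gb: min(16, 37.2, 23.2) = 16.

16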